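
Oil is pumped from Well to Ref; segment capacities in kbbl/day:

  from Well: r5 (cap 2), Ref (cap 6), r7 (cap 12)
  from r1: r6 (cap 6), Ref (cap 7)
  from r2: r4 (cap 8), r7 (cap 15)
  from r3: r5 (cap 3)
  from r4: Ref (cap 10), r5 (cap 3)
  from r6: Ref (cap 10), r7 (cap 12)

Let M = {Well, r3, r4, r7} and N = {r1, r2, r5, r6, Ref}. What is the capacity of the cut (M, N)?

24

Edges leaving {Well, r3, r4, r7}: Well→r5 (2), Well→Ref (6), r3→r5 (3), r4→r5 (3), r4→Ref (10).
Cut capacity = 2 + 6 + 3 + 3 + 10 = 24.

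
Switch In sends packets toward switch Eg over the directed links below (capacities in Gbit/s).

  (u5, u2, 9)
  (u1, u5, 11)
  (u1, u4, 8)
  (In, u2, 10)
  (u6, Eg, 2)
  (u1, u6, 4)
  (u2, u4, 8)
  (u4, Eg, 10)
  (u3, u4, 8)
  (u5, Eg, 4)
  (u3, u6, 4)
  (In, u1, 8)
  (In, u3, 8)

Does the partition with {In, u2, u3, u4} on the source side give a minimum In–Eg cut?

Given cut capacity: 8 + 4 + 10 = 22.
Augment In→u1→u4→Eg: bottleneck 8, flow now 8.
Augment In→u2→u4→Eg: bottleneck 2, flow now 10.
Augment In→u3→u6→Eg: bottleneck 2, flow now 12.
Augment In→u2→u4→u1→u5→Eg: bottleneck 4, flow now 16. (uses reverse residual edge)
No augmenting path remains; maximum flow = 16.
In the residual graph, reachable from In: {In, u1, u2, u3, u4, u5, u6}.
Min-cut edges: u4→Eg (10), u5→Eg (4), u6→Eg (2); capacity 10 + 4 + 2 = 16.
Cut capacity 22 exceeds the max flow 16, so it is not minimum.

No — its capacity is 22, but the minimum cut has capacity 16.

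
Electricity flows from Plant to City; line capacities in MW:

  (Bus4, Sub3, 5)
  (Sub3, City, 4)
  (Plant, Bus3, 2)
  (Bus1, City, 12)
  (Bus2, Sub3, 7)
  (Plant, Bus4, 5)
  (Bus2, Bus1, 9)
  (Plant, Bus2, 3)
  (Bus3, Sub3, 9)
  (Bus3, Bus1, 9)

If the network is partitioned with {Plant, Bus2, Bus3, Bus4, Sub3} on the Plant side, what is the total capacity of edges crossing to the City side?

Edges leaving {Plant, Bus2, Bus3, Bus4, Sub3}: Bus2→Bus1 (9), Bus3→Bus1 (9), Sub3→City (4).
Cut capacity = 9 + 9 + 4 = 22.

22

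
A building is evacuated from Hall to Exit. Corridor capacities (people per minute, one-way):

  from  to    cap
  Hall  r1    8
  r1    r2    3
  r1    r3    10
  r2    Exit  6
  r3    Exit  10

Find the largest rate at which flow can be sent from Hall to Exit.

Augment Hall→r1→r2→Exit: bottleneck 3, flow now 3.
Augment Hall→r1→r3→Exit: bottleneck 5, flow now 8.
No augmenting path remains; maximum flow = 8.
In the residual graph, reachable from Hall: {Hall}.
Min-cut edges: Hall→r1 (8); capacity 8 = 8.
This cut is saturated, so no flow can exceed 8.

8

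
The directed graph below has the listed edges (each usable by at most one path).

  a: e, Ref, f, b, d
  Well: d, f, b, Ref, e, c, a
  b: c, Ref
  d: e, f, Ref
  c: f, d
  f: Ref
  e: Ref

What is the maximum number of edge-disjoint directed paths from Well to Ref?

Assign every edge capacity 1; by Menger, the answer equals the max flow.
Path Well→Ref (+1); total 1.
Path Well→a→Ref (+1); total 2.
Path Well→b→Ref (+1); total 3.
Path Well→d→Ref (+1); total 4.
Path Well→e→Ref (+1); total 5.
Path Well→f→Ref (+1); total 6.
No residual Well→Ref path; max flow = 6.
Certifying cut of size 6: {Well→Ref, Well→a, Well→b, d→Ref, e→Ref, f→Ref}.

6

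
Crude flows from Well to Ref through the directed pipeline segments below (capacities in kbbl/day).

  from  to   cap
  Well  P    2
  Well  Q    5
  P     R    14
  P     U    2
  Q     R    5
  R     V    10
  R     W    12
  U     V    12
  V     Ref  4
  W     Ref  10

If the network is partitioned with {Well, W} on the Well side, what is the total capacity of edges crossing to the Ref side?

Edges leaving {Well, W}: Well→P (2), Well→Q (5), W→Ref (10).
Cut capacity = 2 + 5 + 10 = 17.

17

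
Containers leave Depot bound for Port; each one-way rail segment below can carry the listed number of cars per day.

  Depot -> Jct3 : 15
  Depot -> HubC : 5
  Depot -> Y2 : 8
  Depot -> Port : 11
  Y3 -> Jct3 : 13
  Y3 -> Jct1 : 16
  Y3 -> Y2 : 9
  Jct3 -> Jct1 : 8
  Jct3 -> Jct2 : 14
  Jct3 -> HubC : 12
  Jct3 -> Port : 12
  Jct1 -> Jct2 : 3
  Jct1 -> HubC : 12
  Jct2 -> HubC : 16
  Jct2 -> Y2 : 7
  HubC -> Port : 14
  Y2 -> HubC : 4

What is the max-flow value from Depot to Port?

35

Augment Depot→Port: bottleneck 11, flow now 11.
Augment Depot→Jct3→Port: bottleneck 12, flow now 23.
Augment Depot→HubC→Port: bottleneck 5, flow now 28.
Augment Depot→Jct3→HubC→Port: bottleneck 3, flow now 31.
Augment Depot→Y2→HubC→Port: bottleneck 4, flow now 35.
No augmenting path remains; maximum flow = 35.
In the residual graph, reachable from Depot: {Depot, Y2}.
Min-cut edges: Depot→Jct3 (15), Depot→HubC (5), Depot→Port (11), Y2→HubC (4); capacity 15 + 5 + 11 + 4 = 35.
This cut is saturated, so no flow can exceed 35.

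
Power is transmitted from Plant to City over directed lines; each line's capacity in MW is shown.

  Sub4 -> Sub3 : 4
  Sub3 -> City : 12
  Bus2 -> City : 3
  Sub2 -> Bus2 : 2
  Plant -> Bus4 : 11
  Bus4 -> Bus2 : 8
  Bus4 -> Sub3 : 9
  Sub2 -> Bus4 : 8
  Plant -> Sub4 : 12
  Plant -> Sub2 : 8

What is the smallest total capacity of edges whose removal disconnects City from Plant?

15

Augment Plant→Sub2→Bus2→City: bottleneck 2, flow now 2.
Augment Plant→Sub4→Sub3→City: bottleneck 4, flow now 6.
Augment Plant→Bus4→Bus2→City: bottleneck 1, flow now 7.
Augment Plant→Bus4→Sub3→City: bottleneck 8, flow now 15.
No augmenting path remains; maximum flow = 15.
By max-flow min-cut, the minimum cut capacity equals the max flow.
In the residual graph, reachable from Plant: {Plant, Sub2, Sub4, Bus4, Bus2, Sub3}.
Min-cut edges: Bus2→City (3), Sub3→City (12); capacity 3 + 12 = 15.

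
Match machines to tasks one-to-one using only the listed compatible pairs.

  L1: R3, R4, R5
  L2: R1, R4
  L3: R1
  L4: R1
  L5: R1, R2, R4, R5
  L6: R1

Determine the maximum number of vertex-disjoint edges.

Unit-capacity flow: source→left, listed edges, right→sink; max matching = max flow.
Augmenting path L1→R3 (+1); matched 1.
Augmenting path L2→R1 (+1); matched 2.
Augmenting path L5→R2 (+1); matched 3.
Augmenting path L3→R1→L2→R4 (+1); matched 4.
No augmenting path remains; maximum matching = 4.
König certificate: {L1, L2, L5, R1} is a vertex cover of size 4 (every listed pair touches it), so no matching can be larger.

4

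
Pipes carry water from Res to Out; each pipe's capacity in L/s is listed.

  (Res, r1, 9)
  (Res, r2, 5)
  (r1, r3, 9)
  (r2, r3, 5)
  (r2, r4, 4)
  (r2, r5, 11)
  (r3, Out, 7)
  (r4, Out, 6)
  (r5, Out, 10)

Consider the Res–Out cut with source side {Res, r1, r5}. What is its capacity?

24

Edges leaving {Res, r1, r5}: Res→r2 (5), r1→r3 (9), r5→Out (10).
Cut capacity = 5 + 9 + 10 = 24.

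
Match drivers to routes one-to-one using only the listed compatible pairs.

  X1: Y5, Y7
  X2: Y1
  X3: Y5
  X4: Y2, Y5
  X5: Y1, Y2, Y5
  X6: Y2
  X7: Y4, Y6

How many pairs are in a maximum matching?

Unit-capacity flow: source→left, listed edges, right→sink; max matching = max flow.
Augmenting path X1→Y5 (+1); matched 1.
Augmenting path X2→Y1 (+1); matched 2.
Augmenting path X4→Y2 (+1); matched 3.
Augmenting path X7→Y4 (+1); matched 4.
Augmenting path X3→Y5→X1→Y7 (+1); matched 5.
No augmenting path remains; maximum matching = 5.
König certificate: {X1, X7, Y1, Y2, Y5} is a vertex cover of size 5 (every listed pair touches it), so no matching can be larger.

5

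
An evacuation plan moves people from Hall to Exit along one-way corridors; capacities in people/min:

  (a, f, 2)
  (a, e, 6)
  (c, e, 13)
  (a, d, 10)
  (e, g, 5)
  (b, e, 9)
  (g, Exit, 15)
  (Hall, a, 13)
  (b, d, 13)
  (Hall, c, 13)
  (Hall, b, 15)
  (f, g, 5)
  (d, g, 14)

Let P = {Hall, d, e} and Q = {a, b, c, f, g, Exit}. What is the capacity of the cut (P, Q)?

60

Edges leaving {Hall, d, e}: Hall→a (13), Hall→b (15), Hall→c (13), d→g (14), e→g (5).
Cut capacity = 13 + 15 + 13 + 14 + 5 = 60.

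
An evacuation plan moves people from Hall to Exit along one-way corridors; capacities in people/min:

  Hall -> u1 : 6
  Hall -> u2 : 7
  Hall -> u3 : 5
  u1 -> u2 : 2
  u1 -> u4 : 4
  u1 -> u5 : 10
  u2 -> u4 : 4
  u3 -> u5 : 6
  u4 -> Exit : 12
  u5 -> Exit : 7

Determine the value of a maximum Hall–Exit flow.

Augment Hall→u1→u4→Exit: bottleneck 4, flow now 4.
Augment Hall→u1→u5→Exit: bottleneck 2, flow now 6.
Augment Hall→u2→u4→Exit: bottleneck 4, flow now 10.
Augment Hall→u3→u5→Exit: bottleneck 5, flow now 15.
No augmenting path remains; maximum flow = 15.
In the residual graph, reachable from Hall: {Hall, u2}.
Min-cut edges: Hall→u1 (6), Hall→u3 (5), u2→u4 (4); capacity 6 + 5 + 4 = 15.
This cut is saturated, so no flow can exceed 15.

15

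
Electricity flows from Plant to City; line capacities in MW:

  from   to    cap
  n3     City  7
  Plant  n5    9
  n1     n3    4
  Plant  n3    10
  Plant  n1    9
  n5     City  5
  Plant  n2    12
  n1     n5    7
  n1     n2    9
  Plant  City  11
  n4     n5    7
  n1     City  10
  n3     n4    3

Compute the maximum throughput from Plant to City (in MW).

Augment Plant→City: bottleneck 11, flow now 11.
Augment Plant→n1→City: bottleneck 9, flow now 20.
Augment Plant→n3→City: bottleneck 7, flow now 27.
Augment Plant→n5→City: bottleneck 5, flow now 32.
No augmenting path remains; maximum flow = 32.
In the residual graph, reachable from Plant: {Plant, n2, n3, n4, n5}.
Min-cut edges: Plant→n1 (9), Plant→City (11), n3→City (7), n5→City (5); capacity 9 + 11 + 7 + 5 = 32.
This cut is saturated, so no flow can exceed 32.

32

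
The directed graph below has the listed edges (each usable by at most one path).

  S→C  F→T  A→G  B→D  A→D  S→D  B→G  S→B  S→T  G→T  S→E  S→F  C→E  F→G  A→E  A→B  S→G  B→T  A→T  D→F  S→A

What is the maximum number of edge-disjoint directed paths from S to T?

Assign every edge capacity 1; by Menger, the answer equals the max flow.
Path S→T (+1); total 1.
Path S→A→T (+1); total 2.
Path S→B→T (+1); total 3.
Path S→F→T (+1); total 4.
Path S→G→T (+1); total 5.
No residual S→T path; max flow = 5.
Certifying cut of size 5: {F→T, G→T, S→A, S→B, S→T}.

5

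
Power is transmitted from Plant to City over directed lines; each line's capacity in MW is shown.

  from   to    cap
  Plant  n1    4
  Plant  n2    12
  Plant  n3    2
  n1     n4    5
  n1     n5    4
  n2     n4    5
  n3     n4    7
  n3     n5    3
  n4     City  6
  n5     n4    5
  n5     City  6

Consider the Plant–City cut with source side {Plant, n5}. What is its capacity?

Edges leaving {Plant, n5}: Plant→n1 (4), Plant→n2 (12), Plant→n3 (2), n5→n4 (5), n5→City (6).
Cut capacity = 4 + 12 + 2 + 5 + 6 = 29.

29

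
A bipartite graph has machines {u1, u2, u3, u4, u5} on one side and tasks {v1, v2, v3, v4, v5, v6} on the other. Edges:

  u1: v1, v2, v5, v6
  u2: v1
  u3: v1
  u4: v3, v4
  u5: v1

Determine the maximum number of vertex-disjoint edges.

3

Unit-capacity flow: source→left, listed edges, right→sink; max matching = max flow.
Augmenting path u1→v1 (+1); matched 1.
Augmenting path u4→v3 (+1); matched 2.
Augmenting path u2→v1→u1→v2 (+1); matched 3.
No augmenting path remains; maximum matching = 3.
König certificate: {u1, u4, v1} is a vertex cover of size 3 (every listed pair touches it), so no matching can be larger.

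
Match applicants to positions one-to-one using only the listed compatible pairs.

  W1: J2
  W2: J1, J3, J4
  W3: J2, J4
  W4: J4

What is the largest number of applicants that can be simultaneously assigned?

Unit-capacity flow: source→left, listed edges, right→sink; max matching = max flow.
Augmenting path W1→J2 (+1); matched 1.
Augmenting path W2→J1 (+1); matched 2.
Augmenting path W3→J4 (+1); matched 3.
No augmenting path remains; maximum matching = 3.
König certificate: {W2, J2, J4} is a vertex cover of size 3 (every listed pair touches it), so no matching can be larger.

3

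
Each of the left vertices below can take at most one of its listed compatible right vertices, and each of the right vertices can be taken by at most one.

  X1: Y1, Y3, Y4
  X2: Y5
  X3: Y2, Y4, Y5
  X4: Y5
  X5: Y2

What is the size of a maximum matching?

Unit-capacity flow: source→left, listed edges, right→sink; max matching = max flow.
Augmenting path X1→Y1 (+1); matched 1.
Augmenting path X2→Y5 (+1); matched 2.
Augmenting path X3→Y2 (+1); matched 3.
Augmenting path X5→Y2→X3→Y4 (+1); matched 4.
No augmenting path remains; maximum matching = 4.
König certificate: {X1, X3, X5, Y5} is a vertex cover of size 4 (every listed pair touches it), so no matching can be larger.

4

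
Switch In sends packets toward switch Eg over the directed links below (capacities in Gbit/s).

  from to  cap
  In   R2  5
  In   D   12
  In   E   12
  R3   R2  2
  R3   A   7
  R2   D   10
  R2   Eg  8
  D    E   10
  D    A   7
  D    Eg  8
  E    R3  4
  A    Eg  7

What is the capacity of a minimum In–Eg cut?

21

Augment In→R2→Eg: bottleneck 5, flow now 5.
Augment In→D→Eg: bottleneck 8, flow now 13.
Augment In→D→A→Eg: bottleneck 4, flow now 17.
Augment In→E→R3→R2→Eg: bottleneck 2, flow now 19.
Augment In→E→R3→A→Eg: bottleneck 2, flow now 21.
No augmenting path remains; maximum flow = 21.
By max-flow min-cut, the minimum cut capacity equals the max flow.
In the residual graph, reachable from In: {In, E}.
Min-cut edges: In→R2 (5), In→D (12), E→R3 (4); capacity 5 + 12 + 4 = 21.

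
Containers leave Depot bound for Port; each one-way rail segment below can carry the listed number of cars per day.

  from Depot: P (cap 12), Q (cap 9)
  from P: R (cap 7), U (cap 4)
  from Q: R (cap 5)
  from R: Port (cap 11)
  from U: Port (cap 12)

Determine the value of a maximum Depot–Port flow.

15

Augment Depot→P→R→Port: bottleneck 7, flow now 7.
Augment Depot→P→U→Port: bottleneck 4, flow now 11.
Augment Depot→Q→R→Port: bottleneck 4, flow now 15.
No augmenting path remains; maximum flow = 15.
In the residual graph, reachable from Depot: {Depot, P, Q, R}.
Min-cut edges: P→U (4), R→Port (11); capacity 4 + 11 = 15.
This cut is saturated, so no flow can exceed 15.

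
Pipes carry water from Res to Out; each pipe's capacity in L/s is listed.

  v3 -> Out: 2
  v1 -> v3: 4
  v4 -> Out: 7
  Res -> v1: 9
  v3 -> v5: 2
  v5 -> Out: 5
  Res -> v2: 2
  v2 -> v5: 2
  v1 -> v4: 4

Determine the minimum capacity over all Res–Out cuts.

Augment Res→v1→v3→Out: bottleneck 2, flow now 2.
Augment Res→v1→v4→Out: bottleneck 4, flow now 6.
Augment Res→v2→v5→Out: bottleneck 2, flow now 8.
Augment Res→v1→v3→v5→Out: bottleneck 2, flow now 10.
No augmenting path remains; maximum flow = 10.
By max-flow min-cut, the minimum cut capacity equals the max flow.
In the residual graph, reachable from Res: {Res, v1}.
Min-cut edges: Res→v2 (2), v1→v3 (4), v1→v4 (4); capacity 2 + 4 + 4 = 10.

10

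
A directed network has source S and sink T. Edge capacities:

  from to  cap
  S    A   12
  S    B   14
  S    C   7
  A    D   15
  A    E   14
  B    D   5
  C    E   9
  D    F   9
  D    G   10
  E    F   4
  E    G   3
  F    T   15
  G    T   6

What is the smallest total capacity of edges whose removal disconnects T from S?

Augment S→A→D→F→T: bottleneck 9, flow now 9.
Augment S→A→D→G→T: bottleneck 3, flow now 12.
Augment S→B→D→G→T: bottleneck 3, flow now 15.
Augment S→C→E→F→T: bottleneck 4, flow now 19.
No augmenting path remains; maximum flow = 19.
By max-flow min-cut, the minimum cut capacity equals the max flow.
In the residual graph, reachable from S: {S, A, B, C, D, E, G}.
Min-cut edges: D→F (9), E→F (4), G→T (6); capacity 9 + 4 + 6 = 19.

19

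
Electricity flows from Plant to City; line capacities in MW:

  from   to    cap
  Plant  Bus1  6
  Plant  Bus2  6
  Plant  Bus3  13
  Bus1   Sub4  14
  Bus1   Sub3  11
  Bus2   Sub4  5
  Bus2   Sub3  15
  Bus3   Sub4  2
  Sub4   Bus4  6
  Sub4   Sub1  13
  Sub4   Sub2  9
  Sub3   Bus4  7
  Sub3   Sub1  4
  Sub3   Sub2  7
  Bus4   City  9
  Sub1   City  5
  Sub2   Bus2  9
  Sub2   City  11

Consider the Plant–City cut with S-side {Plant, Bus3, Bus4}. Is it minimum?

Given cut capacity: 6 + 6 + 2 + 9 = 23.
Augment Plant→Bus1→Sub4→Bus4→City: bottleneck 6, flow now 6.
Augment Plant→Bus2→Sub4→Sub1→City: bottleneck 5, flow now 11.
Augment Plant→Bus2→Sub3→Bus4→City: bottleneck 1, flow now 12.
Augment Plant→Bus3→Sub4→Sub2→City: bottleneck 2, flow now 14.
No augmenting path remains; maximum flow = 14.
In the residual graph, reachable from Plant: {Plant, Bus3}.
Min-cut edges: Plant→Bus1 (6), Plant→Bus2 (6), Bus3→Sub4 (2); capacity 6 + 6 + 2 = 14.
Cut capacity 23 exceeds the max flow 14, so it is not minimum.

No — its capacity is 23, but the minimum cut has capacity 14.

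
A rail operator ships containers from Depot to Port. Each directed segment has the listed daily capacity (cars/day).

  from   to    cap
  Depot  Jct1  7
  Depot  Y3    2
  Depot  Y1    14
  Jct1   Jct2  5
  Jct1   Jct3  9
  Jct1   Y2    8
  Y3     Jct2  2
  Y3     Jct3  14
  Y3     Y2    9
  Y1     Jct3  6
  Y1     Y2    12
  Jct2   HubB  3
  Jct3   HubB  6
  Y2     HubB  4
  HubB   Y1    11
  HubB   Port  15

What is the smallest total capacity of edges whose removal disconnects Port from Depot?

13

Augment Depot→Jct1→Jct2→HubB→Port: bottleneck 3, flow now 3.
Augment Depot→Jct1→Jct3→HubB→Port: bottleneck 4, flow now 7.
Augment Depot→Y3→Jct3→HubB→Port: bottleneck 2, flow now 9.
Augment Depot→Y1→Y2→HubB→Port: bottleneck 4, flow now 13.
No augmenting path remains; maximum flow = 13.
By max-flow min-cut, the minimum cut capacity equals the max flow.
In the residual graph, reachable from Depot: {Depot, Jct1, Y3, Y1, Jct2, Jct3, Y2}.
Min-cut edges: Jct2→HubB (3), Jct3→HubB (6), Y2→HubB (4); capacity 3 + 6 + 4 = 13.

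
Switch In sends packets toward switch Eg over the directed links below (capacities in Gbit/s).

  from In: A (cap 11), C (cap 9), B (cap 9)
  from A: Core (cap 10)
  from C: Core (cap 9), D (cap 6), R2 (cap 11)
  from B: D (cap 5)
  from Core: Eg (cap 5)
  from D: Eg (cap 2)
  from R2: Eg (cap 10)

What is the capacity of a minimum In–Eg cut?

16

Augment In→A→Core→Eg: bottleneck 5, flow now 5.
Augment In→C→D→Eg: bottleneck 2, flow now 7.
Augment In→C→R2→Eg: bottleneck 7, flow now 14.
Augment In→B→D→C→R2→Eg: bottleneck 2, flow now 16. (uses reverse residual edge)
No augmenting path remains; maximum flow = 16.
By max-flow min-cut, the minimum cut capacity equals the max flow.
In the residual graph, reachable from In: {In, A, B, Core, D}.
Min-cut edges: In→C (9), Core→Eg (5), D→Eg (2); capacity 9 + 5 + 2 = 16.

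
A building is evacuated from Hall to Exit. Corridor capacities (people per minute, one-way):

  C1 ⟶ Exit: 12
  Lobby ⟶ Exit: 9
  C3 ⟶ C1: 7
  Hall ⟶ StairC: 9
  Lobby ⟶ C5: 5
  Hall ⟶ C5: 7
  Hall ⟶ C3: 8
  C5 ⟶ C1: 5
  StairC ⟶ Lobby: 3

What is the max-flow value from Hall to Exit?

15

Augment Hall→C5→C1→Exit: bottleneck 5, flow now 5.
Augment Hall→StairC→Lobby→Exit: bottleneck 3, flow now 8.
Augment Hall→C3→C1→Exit: bottleneck 7, flow now 15.
No augmenting path remains; maximum flow = 15.
In the residual graph, reachable from Hall: {Hall, C5, StairC, C3}.
Min-cut edges: C5→C1 (5), StairC→Lobby (3), C3→C1 (7); capacity 5 + 3 + 7 = 15.
This cut is saturated, so no flow can exceed 15.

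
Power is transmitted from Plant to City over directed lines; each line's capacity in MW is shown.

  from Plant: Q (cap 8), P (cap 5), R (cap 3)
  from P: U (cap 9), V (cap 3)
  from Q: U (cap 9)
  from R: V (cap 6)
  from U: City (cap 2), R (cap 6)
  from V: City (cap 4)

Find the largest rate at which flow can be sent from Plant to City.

6

Augment Plant→P→U→City: bottleneck 2, flow now 2.
Augment Plant→P→V→City: bottleneck 3, flow now 5.
Augment Plant→R→V→City: bottleneck 1, flow now 6.
No augmenting path remains; maximum flow = 6.
In the residual graph, reachable from Plant: {Plant, P, Q, R, U, V}.
Min-cut edges: U→City (2), V→City (4); capacity 2 + 4 = 6.
This cut is saturated, so no flow can exceed 6.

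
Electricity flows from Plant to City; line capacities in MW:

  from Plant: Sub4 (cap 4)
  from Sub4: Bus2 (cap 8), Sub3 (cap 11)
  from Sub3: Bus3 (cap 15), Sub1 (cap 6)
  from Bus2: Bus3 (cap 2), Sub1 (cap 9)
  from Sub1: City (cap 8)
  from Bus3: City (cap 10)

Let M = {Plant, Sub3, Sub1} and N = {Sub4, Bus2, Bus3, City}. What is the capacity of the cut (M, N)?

27

Edges leaving {Plant, Sub3, Sub1}: Plant→Sub4 (4), Sub3→Bus3 (15), Sub1→City (8).
Cut capacity = 4 + 15 + 8 = 27.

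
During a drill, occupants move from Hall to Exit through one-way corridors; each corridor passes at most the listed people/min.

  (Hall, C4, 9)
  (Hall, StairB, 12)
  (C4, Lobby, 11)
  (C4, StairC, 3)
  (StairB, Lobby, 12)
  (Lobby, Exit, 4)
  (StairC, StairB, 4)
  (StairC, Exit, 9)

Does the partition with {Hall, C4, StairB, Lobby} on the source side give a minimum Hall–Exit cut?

Given cut capacity: 3 + 4 = 7.
Augment Hall→C4→Lobby→Exit: bottleneck 4, flow now 4.
Augment Hall→C4→StairC→Exit: bottleneck 3, flow now 7.
No augmenting path remains; maximum flow = 7.
Cut capacity 7 equals the max flow, so it is a minimum cut.

Yes — it is a minimum cut (capacity 7).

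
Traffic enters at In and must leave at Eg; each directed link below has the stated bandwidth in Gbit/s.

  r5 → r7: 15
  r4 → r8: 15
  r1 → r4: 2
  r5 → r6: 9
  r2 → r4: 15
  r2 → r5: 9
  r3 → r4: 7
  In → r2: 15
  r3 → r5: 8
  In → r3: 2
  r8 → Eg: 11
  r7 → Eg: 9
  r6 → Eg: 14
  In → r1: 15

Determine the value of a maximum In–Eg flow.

19

Augment In→r1→r4→r8→Eg: bottleneck 2, flow now 2.
Augment In→r2→r4→r8→Eg: bottleneck 9, flow now 11.
Augment In→r2→r5→r6→Eg: bottleneck 6, flow now 17.
Augment In→r3→r5→r6→Eg: bottleneck 2, flow now 19.
No augmenting path remains; maximum flow = 19.
In the residual graph, reachable from In: {In, r1}.
Min-cut edges: In→r2 (15), In→r3 (2), r1→r4 (2); capacity 15 + 2 + 2 = 19.
This cut is saturated, so no flow can exceed 19.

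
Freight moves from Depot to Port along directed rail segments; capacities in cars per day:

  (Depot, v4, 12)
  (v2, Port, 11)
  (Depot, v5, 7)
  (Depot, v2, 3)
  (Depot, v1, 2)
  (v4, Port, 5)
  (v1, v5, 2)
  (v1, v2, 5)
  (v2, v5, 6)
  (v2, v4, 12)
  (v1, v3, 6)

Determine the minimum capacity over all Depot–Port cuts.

Augment Depot→v2→Port: bottleneck 3, flow now 3.
Augment Depot→v4→Port: bottleneck 5, flow now 8.
Augment Depot→v1→v2→Port: bottleneck 2, flow now 10.
No augmenting path remains; maximum flow = 10.
By max-flow min-cut, the minimum cut capacity equals the max flow.
In the residual graph, reachable from Depot: {Depot, v4, v5}.
Min-cut edges: Depot→v1 (2), Depot→v2 (3), v4→Port (5); capacity 2 + 3 + 5 = 10.

10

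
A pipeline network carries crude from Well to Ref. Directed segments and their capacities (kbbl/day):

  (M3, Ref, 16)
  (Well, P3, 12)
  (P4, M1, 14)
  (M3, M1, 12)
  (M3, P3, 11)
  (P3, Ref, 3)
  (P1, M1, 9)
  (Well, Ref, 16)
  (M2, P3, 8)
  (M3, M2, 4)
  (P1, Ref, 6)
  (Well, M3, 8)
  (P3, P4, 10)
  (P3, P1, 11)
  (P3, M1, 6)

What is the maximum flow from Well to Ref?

33

Augment Well→Ref: bottleneck 16, flow now 16.
Augment Well→M3→Ref: bottleneck 8, flow now 24.
Augment Well→P3→Ref: bottleneck 3, flow now 27.
Augment Well→P3→P1→Ref: bottleneck 6, flow now 33.
No augmenting path remains; maximum flow = 33.
In the residual graph, reachable from Well: {Well, P3, P1, P4, M1}.
Min-cut edges: Well→M3 (8), Well→Ref (16), P3→Ref (3), P1→Ref (6); capacity 8 + 16 + 3 + 6 = 33.
This cut is saturated, so no flow can exceed 33.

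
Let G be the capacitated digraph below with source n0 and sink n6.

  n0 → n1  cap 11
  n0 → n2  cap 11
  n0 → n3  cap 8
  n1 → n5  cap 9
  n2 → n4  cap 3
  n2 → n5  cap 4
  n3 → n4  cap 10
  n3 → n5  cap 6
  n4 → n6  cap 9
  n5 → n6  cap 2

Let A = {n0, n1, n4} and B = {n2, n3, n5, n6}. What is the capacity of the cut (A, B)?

37

Edges leaving {n0, n1, n4}: n0→n2 (11), n0→n3 (8), n1→n5 (9), n4→n6 (9).
Cut capacity = 11 + 8 + 9 + 9 = 37.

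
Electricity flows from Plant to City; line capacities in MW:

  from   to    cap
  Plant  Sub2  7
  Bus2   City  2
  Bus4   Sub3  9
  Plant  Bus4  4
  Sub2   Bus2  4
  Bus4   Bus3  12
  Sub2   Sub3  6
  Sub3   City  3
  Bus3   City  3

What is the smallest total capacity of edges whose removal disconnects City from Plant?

Augment Plant→Sub2→Bus2→City: bottleneck 2, flow now 2.
Augment Plant→Sub2→Sub3→City: bottleneck 3, flow now 5.
Augment Plant→Bus4→Bus3→City: bottleneck 3, flow now 8.
No augmenting path remains; maximum flow = 8.
By max-flow min-cut, the minimum cut capacity equals the max flow.
In the residual graph, reachable from Plant: {Plant, Sub2, Bus4, Bus2, Sub3, Bus3}.
Min-cut edges: Bus2→City (2), Sub3→City (3), Bus3→City (3); capacity 2 + 3 + 3 = 8.

8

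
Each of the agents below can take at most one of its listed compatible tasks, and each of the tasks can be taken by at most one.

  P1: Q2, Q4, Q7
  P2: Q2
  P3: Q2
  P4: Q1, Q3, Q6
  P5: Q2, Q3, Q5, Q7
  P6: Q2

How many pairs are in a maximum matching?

Unit-capacity flow: source→left, listed edges, right→sink; max matching = max flow.
Augmenting path P1→Q2 (+1); matched 1.
Augmenting path P4→Q1 (+1); matched 2.
Augmenting path P5→Q3 (+1); matched 3.
Augmenting path P2→Q2→P1→Q4 (+1); matched 4.
No augmenting path remains; maximum matching = 4.
König certificate: {P1, P4, P5, Q2} is a vertex cover of size 4 (every listed pair touches it), so no matching can be larger.

4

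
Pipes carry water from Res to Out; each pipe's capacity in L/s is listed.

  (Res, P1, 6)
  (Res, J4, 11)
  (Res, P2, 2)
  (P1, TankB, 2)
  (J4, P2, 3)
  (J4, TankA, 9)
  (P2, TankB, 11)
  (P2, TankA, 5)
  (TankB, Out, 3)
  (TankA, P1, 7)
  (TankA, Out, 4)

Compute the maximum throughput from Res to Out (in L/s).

7

Augment Res→P1→TankB→Out: bottleneck 2, flow now 2.
Augment Res→J4→TankA→Out: bottleneck 4, flow now 6.
Augment Res→P2→TankB→Out: bottleneck 1, flow now 7.
No augmenting path remains; maximum flow = 7.
In the residual graph, reachable from Res: {Res, P1, J4, P2, TankB, TankA}.
Min-cut edges: TankB→Out (3), TankA→Out (4); capacity 3 + 4 = 7.
This cut is saturated, so no flow can exceed 7.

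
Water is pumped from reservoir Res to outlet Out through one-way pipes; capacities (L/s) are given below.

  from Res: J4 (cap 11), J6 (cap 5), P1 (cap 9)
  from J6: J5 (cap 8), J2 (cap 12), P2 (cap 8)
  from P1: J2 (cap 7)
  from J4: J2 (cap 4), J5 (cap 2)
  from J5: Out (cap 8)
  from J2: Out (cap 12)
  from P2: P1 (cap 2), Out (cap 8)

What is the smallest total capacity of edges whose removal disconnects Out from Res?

Augment Res→J6→J5→Out: bottleneck 5, flow now 5.
Augment Res→P1→J2→Out: bottleneck 7, flow now 12.
Augment Res→J4→J5→Out: bottleneck 2, flow now 14.
Augment Res→J4→J2→Out: bottleneck 4, flow now 18.
No augmenting path remains; maximum flow = 18.
By max-flow min-cut, the minimum cut capacity equals the max flow.
In the residual graph, reachable from Res: {Res, P1, J4}.
Min-cut edges: Res→J6 (5), P1→J2 (7), J4→J5 (2), J4→J2 (4); capacity 5 + 7 + 2 + 4 = 18.

18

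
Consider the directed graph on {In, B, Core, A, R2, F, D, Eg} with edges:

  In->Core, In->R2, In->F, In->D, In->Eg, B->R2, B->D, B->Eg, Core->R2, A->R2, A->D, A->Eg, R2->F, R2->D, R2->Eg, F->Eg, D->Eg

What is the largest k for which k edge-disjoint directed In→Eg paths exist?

4

Assign every edge capacity 1; by Menger, the answer equals the max flow.
Path In→Eg (+1); total 1.
Path In→R2→Eg (+1); total 2.
Path In→F→Eg (+1); total 3.
Path In→D→Eg (+1); total 4.
No residual In→Eg path; max flow = 4.
Certifying cut of size 4: {D→Eg, F→Eg, In→Eg, R2→Eg}.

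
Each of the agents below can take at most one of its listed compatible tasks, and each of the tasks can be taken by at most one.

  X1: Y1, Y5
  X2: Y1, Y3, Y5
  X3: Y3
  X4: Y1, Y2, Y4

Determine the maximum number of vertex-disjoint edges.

Unit-capacity flow: source→left, listed edges, right→sink; max matching = max flow.
Augmenting path X1→Y1 (+1); matched 1.
Augmenting path X2→Y3 (+1); matched 2.
Augmenting path X4→Y2 (+1); matched 3.
Augmenting path X3→Y3→X2→Y5 (+1); matched 4.
No augmenting path remains; maximum matching = 4.
König certificate: {X1, X2, X3, X4} is a vertex cover of size 4 (every listed pair touches it), so no matching can be larger.

4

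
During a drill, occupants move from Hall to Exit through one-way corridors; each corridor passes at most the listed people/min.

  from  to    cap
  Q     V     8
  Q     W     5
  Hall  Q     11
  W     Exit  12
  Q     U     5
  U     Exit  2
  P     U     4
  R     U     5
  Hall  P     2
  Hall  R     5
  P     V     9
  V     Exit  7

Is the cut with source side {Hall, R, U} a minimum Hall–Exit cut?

No — its capacity is 15, but the minimum cut has capacity 14.

Given cut capacity: 2 + 11 + 2 = 15.
Augment Hall→P→U→Exit: bottleneck 2, flow now 2.
Augment Hall→Q→V→Exit: bottleneck 7, flow now 9.
Augment Hall→Q→W→Exit: bottleneck 4, flow now 13.
Augment Hall→R→U→P→V→Q→W→Exit: bottleneck 1, flow now 14. (uses reverse residual edge)
No augmenting path remains; maximum flow = 14.
In the residual graph, reachable from Hall: {Hall, P, Q, R, U, V}.
Min-cut edges: Q→W (5), U→Exit (2), V→Exit (7); capacity 5 + 2 + 7 = 14.
Cut capacity 15 exceeds the max flow 14, so it is not minimum.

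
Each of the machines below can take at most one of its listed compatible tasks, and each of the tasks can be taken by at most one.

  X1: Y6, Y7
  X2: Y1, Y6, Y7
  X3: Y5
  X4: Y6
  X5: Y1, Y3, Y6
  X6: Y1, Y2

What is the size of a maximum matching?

6

Unit-capacity flow: source→left, listed edges, right→sink; max matching = max flow.
Augmenting path X1→Y6 (+1); matched 1.
Augmenting path X2→Y1 (+1); matched 2.
Augmenting path X3→Y5 (+1); matched 3.
Augmenting path X5→Y3 (+1); matched 4.
Augmenting path X6→Y2 (+1); matched 5.
Augmenting path X4→Y6→X1→Y7 (+1); matched 6.
No augmenting path remains; maximum matching = 6.
König certificate: {X1, X2, X3, X4, X5, X6} is a vertex cover of size 6 (every listed pair touches it), so no matching can be larger.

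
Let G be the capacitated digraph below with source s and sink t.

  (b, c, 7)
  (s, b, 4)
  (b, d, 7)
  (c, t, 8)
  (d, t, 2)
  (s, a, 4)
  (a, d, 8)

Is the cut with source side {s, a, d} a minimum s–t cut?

Given cut capacity: 4 + 2 = 6.
Augment s→a→d→t: bottleneck 2, flow now 2.
Augment s→b→c→t: bottleneck 4, flow now 6.
No augmenting path remains; maximum flow = 6.
Cut capacity 6 equals the max flow, so it is a minimum cut.

Yes — it is a minimum cut (capacity 6).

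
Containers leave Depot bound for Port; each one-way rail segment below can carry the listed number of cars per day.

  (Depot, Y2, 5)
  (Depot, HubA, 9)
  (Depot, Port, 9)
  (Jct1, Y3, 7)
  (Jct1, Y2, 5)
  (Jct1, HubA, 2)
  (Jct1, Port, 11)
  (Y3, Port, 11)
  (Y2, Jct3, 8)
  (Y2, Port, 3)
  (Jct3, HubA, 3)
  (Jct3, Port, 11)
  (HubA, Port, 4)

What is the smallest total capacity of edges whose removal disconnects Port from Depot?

Augment Depot→Port: bottleneck 9, flow now 9.
Augment Depot→Y2→Port: bottleneck 3, flow now 12.
Augment Depot→HubA→Port: bottleneck 4, flow now 16.
Augment Depot→Y2→Jct3→Port: bottleneck 2, flow now 18.
No augmenting path remains; maximum flow = 18.
By max-flow min-cut, the minimum cut capacity equals the max flow.
In the residual graph, reachable from Depot: {Depot, HubA}.
Min-cut edges: Depot→Y2 (5), Depot→Port (9), HubA→Port (4); capacity 5 + 9 + 4 = 18.

18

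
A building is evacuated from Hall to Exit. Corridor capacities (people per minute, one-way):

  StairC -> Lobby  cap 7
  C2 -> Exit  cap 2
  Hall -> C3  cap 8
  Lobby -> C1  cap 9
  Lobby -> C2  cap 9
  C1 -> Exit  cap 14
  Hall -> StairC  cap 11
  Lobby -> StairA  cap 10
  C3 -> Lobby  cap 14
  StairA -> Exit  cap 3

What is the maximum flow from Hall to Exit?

Augment Hall→StairC→Lobby→C2→Exit: bottleneck 2, flow now 2.
Augment Hall→StairC→Lobby→C1→Exit: bottleneck 5, flow now 7.
Augment Hall→C3→Lobby→C1→Exit: bottleneck 4, flow now 11.
Augment Hall→C3→Lobby→StairA→Exit: bottleneck 3, flow now 14.
No augmenting path remains; maximum flow = 14.
In the residual graph, reachable from Hall: {Hall, StairC, C3, Lobby, C2, StairA}.
Min-cut edges: Lobby→C1 (9), C2→Exit (2), StairA→Exit (3); capacity 9 + 2 + 3 = 14.
This cut is saturated, so no flow can exceed 14.

14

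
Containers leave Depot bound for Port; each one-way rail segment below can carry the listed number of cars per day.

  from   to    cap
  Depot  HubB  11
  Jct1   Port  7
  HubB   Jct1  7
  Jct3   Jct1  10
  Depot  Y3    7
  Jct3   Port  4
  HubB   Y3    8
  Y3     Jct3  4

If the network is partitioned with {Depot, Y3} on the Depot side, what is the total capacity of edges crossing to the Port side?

Edges leaving {Depot, Y3}: Depot→HubB (11), Y3→Jct3 (4).
Cut capacity = 11 + 4 = 15.

15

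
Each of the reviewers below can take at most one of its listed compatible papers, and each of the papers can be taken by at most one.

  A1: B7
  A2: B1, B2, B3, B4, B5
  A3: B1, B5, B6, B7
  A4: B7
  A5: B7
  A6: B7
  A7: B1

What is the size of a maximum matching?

Unit-capacity flow: source→left, listed edges, right→sink; max matching = max flow.
Augmenting path A1→B7 (+1); matched 1.
Augmenting path A2→B1 (+1); matched 2.
Augmenting path A3→B5 (+1); matched 3.
Augmenting path A7→B1→A2→B2 (+1); matched 4.
No augmenting path remains; maximum matching = 4.
König certificate: {A2, A3, A7, B7} is a vertex cover of size 4 (every listed pair touches it), so no matching can be larger.

4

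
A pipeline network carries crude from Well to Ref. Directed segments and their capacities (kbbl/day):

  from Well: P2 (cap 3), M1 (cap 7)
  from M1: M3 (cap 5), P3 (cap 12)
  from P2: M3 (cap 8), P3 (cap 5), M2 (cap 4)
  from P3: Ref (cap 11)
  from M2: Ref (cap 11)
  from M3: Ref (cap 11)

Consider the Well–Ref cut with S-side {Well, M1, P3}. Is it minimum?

No — its capacity is 19, but the minimum cut has capacity 10.

Given cut capacity: 3 + 5 + 11 = 19.
Augment Well→M1→P3→Ref: bottleneck 7, flow now 7.
Augment Well→P2→P3→Ref: bottleneck 3, flow now 10.
No augmenting path remains; maximum flow = 10.
In the residual graph, reachable from Well: {Well}.
Min-cut edges: Well→M1 (7), Well→P2 (3); capacity 7 + 3 = 10.
Cut capacity 19 exceeds the max flow 10, so it is not minimum.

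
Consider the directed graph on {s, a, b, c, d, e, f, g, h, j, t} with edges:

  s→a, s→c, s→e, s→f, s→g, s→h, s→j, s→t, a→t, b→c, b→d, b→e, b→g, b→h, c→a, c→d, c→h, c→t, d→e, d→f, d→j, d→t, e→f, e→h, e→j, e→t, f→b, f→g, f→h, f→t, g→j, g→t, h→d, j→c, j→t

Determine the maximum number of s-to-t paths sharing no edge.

Assign every edge capacity 1; by Menger, the answer equals the max flow.
Path s→t (+1); total 1.
Path s→a→t (+1); total 2.
Path s→c→t (+1); total 3.
Path s→e→t (+1); total 4.
Path s→f→t (+1); total 5.
Path s→g→t (+1); total 6.
Path s→j→t (+1); total 7.
Path s→h→d→t (+1); total 8.
No residual s→t path; max flow = 8.
Certifying cut of size 8: {s→a, s→c, s→e, s→f, s→g, s→h, s→j, s→t}.

8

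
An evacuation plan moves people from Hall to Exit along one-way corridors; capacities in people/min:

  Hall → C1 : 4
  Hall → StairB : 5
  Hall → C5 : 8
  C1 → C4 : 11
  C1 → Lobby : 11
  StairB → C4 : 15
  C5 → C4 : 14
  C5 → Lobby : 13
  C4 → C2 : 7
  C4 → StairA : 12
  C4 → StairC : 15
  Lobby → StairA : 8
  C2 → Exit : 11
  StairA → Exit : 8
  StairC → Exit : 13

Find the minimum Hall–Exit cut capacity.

Augment Hall→C1→C4→C2→Exit: bottleneck 4, flow now 4.
Augment Hall→StairB→C4→C2→Exit: bottleneck 3, flow now 7.
Augment Hall→StairB→C4→StairA→Exit: bottleneck 2, flow now 9.
Augment Hall→C5→C4→StairA→Exit: bottleneck 6, flow now 15.
Augment Hall→C5→C4→StairC→Exit: bottleneck 2, flow now 17.
No augmenting path remains; maximum flow = 17.
By max-flow min-cut, the minimum cut capacity equals the max flow.
In the residual graph, reachable from Hall: {Hall}.
Min-cut edges: Hall→C1 (4), Hall→StairB (5), Hall→C5 (8); capacity 4 + 5 + 8 = 17.

17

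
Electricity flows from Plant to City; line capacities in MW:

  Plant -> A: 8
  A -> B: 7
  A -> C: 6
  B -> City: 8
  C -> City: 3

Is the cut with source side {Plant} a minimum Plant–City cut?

Yes — it is a minimum cut (capacity 8).

Given cut capacity: 8 = 8.
Augment Plant→A→B→City: bottleneck 7, flow now 7.
Augment Plant→A→C→City: bottleneck 1, flow now 8.
No augmenting path remains; maximum flow = 8.
Cut capacity 8 equals the max flow, so it is a minimum cut.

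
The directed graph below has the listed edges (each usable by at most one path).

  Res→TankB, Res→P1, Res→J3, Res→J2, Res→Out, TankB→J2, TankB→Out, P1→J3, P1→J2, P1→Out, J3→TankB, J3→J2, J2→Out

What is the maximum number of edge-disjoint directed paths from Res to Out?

Assign every edge capacity 1; by Menger, the answer equals the max flow.
Path Res→Out (+1); total 1.
Path Res→TankB→Out (+1); total 2.
Path Res→P1→Out (+1); total 3.
Path Res→J2→Out (+1); total 4.
No residual Res→Out path; max flow = 4.
Certifying cut of size 4: {J2→Out, Res→Out, Res→P1, TankB→Out}.

4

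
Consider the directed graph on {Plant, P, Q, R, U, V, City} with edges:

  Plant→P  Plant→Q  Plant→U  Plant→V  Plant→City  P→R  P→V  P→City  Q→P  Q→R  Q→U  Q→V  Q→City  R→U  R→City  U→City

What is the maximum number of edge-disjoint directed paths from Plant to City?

Assign every edge capacity 1; by Menger, the answer equals the max flow.
Path Plant→City (+1); total 1.
Path Plant→P→City (+1); total 2.
Path Plant→Q→City (+1); total 3.
Path Plant→U→City (+1); total 4.
No residual Plant→City path; max flow = 4.
Certifying cut of size 4: {Plant→City, Plant→P, Plant→Q, Plant→U}.

4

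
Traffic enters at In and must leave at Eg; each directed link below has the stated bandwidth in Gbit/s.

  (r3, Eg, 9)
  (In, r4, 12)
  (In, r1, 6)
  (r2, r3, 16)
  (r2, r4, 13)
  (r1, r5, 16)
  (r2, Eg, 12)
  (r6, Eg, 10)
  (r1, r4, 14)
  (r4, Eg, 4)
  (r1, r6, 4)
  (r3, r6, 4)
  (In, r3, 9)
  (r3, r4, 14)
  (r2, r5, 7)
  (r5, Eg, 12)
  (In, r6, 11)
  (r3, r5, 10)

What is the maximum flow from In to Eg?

29

Augment In→r3→Eg: bottleneck 9, flow now 9.
Augment In→r4→Eg: bottleneck 4, flow now 13.
Augment In→r6→Eg: bottleneck 10, flow now 23.
Augment In→r1→r5→Eg: bottleneck 6, flow now 29.
No augmenting path remains; maximum flow = 29.
In the residual graph, reachable from In: {In, r4, r6}.
Min-cut edges: In→r1 (6), In→r3 (9), r4→Eg (4), r6→Eg (10); capacity 6 + 9 + 4 + 10 = 29.
This cut is saturated, so no flow can exceed 29.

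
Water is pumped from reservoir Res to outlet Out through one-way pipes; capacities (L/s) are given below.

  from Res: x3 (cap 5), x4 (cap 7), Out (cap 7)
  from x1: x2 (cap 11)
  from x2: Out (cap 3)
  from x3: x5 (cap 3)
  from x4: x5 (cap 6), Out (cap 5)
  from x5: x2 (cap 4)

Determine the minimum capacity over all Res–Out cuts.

Augment Res→Out: bottleneck 7, flow now 7.
Augment Res→x4→Out: bottleneck 5, flow now 12.
Augment Res→x3→x5→x2→Out: bottleneck 3, flow now 15.
No augmenting path remains; maximum flow = 15.
By max-flow min-cut, the minimum cut capacity equals the max flow.
In the residual graph, reachable from Res: {Res, x2, x3, x4, x5}.
Min-cut edges: Res→Out (7), x2→Out (3), x4→Out (5); capacity 7 + 3 + 5 = 15.

15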